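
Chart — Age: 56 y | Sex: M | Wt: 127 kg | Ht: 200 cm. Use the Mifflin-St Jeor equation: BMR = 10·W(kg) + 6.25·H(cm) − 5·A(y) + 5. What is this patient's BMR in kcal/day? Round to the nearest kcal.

2245 kcal/day

Mifflin-St Jeor (male): BMR = 10(127) + 6.25(200) − 5(56) + 5 = 1270 + 1250 − 280 + 5 = 2245 kcal/day.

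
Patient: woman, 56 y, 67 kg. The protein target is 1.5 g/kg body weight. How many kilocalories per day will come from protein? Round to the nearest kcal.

402 kcal/day

Protein = 1.5 g/kg × 67 kg = 100.5 g/day.
Protein energy = 100.5 g × 4 kcal/g = 402 kcal/day.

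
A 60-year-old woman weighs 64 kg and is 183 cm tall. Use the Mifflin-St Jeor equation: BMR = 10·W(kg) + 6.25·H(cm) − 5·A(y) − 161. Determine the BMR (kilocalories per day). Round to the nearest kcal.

Mifflin-St Jeor (female): BMR = 10(64) + 6.25(183) − 5(60) − 161 = 640 + 1143.75 − 300 − 161 = 1322.75 kcal/day.

1323 kilocalories per day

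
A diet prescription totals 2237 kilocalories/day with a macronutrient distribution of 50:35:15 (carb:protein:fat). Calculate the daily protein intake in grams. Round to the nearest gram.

Protein energy = 35% × 2237 = 782.95 kcal.
At 4 kcal/g: 782.95 ÷ 4 = 195.7375 g.

196 g/day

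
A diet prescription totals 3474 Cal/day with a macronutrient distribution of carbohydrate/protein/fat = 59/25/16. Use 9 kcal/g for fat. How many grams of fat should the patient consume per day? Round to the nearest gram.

62 g/day

Fat energy = 16% × 3474 = 555.84 kcal.
At 9 kcal/g: 555.84 ÷ 9 = 61.76 g.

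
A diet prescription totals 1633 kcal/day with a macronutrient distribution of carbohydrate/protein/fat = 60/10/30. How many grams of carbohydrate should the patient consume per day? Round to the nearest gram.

245 g/day

Carbohydrate energy = 60% × 1633 = 979.8 kcal.
At 4 kcal/g: 979.8 ÷ 4 = 244.95 g.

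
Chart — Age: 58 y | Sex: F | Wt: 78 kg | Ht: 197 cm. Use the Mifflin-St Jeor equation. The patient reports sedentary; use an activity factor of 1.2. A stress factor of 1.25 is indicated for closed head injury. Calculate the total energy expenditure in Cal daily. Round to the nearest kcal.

Mifflin-St Jeor (female): BMR = 10(78) + 6.25(197) − 5(58) − 161 = 780 + 1231.25 − 290 − 161 = 1560.25 kcal/day.
TEE = BMR × activity factor = 1560.25 × 1.2 = 1872.3 kcal/day.
Apply stress factor: 1872.3 × 1.25 = 2340.375 kcal/day.

2340 Cal daily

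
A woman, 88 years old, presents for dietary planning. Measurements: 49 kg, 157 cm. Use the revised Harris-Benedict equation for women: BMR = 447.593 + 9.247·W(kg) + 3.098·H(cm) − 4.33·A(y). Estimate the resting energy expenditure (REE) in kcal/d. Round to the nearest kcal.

1006 kcal/d

Harris-Benedict: BMR = 447.593 + 9.247(49) + 3.098(157) − 4.33(88) = 1006.042 kcal/day.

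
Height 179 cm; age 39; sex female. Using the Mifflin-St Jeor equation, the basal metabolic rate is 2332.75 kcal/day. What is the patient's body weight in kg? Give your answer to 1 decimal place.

157.0 kg

2332.75 = 10·W + 6.25(179) − 5(39) − 161
10·W = 2332.75 − 762.75 = 1570, so W = 157 kg.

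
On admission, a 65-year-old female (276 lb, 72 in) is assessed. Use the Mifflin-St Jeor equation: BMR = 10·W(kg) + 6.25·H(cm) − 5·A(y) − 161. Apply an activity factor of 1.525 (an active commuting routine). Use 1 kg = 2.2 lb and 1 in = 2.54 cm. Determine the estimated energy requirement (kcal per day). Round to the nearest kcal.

2915 kcal per day

Convert to metric: weight = 276 ÷ 2.2 = 125.4545 kg; height = 72 × 2.54 = 182.88 cm.
Mifflin-St Jeor (female): BMR = 10(125.4545) + 6.25(182.88) − 5(65) − 161 = 1254.5455 + 1143 − 325 − 161 = 1911.5455 kcal/day.
TEE = BMR × activity factor = 1911.5455 × 1.525 = 2915.1068 kcal/day.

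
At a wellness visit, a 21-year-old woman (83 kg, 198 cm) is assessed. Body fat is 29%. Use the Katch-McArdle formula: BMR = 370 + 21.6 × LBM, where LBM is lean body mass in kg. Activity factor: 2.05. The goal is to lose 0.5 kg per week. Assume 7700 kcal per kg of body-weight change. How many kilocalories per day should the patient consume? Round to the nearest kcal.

LBM = 83 × (1 − 0.29) = 58.93 kg. Katch-McArdle: BMR = 370 + 21.6 × 58.93 = 1642.888 kcal/day.
TEE = 1642.888 × 2.05 = 3367.9204 kcal/day.
Required daily deficit = 0.5 × 7700 ÷ 7 = 550 kcal/day.
Target intake = 3367.9204 − 550 = 2817.9204 kcal/day.

2818 kilocalories per day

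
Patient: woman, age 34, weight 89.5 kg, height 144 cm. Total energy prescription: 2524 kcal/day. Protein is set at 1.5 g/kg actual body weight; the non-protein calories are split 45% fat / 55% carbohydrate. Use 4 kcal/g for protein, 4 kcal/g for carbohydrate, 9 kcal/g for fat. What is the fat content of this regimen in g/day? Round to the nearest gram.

Protein = 1.5 × 89.5 = 134.25 g → 134.25 × 4 = 537 kcal.
Non-protein calories = 2524 − 537 = 1987 kcal.
Fat: 45% × 1987 = 894.15 kcal; carbohydrate: 1092.85 kcal.
Fat: 894.15 kcal ÷ 9 kcal/g = 99.35 g.

99 g/day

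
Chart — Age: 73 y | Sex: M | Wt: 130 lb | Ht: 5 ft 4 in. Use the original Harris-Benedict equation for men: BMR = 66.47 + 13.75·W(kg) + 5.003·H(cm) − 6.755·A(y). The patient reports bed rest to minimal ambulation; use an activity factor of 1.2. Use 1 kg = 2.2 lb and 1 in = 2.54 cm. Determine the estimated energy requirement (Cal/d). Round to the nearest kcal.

Convert to metric: weight = 130 ÷ 2.2 = 59.0909 kg; height = (5×12 + 4) × 2.54 = 64 × 2.54 = 162.56 cm.
Harris-Benedict: BMR = 66.47 + 13.75(59.0909) + 5.003(162.56) − 6.755(73) = 1199.1427 kcal/day.
TEE = BMR × activity factor = 1199.1427 × 1.2 = 1438.9712 kcal/day.

1439 Cal/d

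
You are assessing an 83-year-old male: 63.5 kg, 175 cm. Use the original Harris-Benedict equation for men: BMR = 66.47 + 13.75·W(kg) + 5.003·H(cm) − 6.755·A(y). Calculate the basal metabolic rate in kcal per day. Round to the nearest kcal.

1254 kcal per day

Harris-Benedict: BMR = 66.47 + 13.75(63.5) + 5.003(175) − 6.755(83) = 1254.455 kcal/day.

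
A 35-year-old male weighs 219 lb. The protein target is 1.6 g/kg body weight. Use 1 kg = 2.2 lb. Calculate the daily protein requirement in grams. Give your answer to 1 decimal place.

Weight in kg = 219 ÷ 2.2 = 99.5455 kg.
Protein = 1.6 g/kg × 99.5455 kg = 159.2727 g/day.

159.3 g/day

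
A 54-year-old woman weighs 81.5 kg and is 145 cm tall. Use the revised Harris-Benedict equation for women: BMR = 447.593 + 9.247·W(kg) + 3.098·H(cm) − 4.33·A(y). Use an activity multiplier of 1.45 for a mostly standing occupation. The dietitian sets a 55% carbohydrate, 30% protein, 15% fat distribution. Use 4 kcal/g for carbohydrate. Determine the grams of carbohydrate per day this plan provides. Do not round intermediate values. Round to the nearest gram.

Harris-Benedict: BMR = 447.593 + 9.247(81.5) + 3.098(145) − 4.33(54) = 1416.6135 kcal/day.
TEE = 1416.6135 × 1.45 = 2054.0896 kcal/day.
Carbohydrate energy = 55% × 2054.0896 = 1129.7493 kcal.
Carbohydrate = 1129.7493 ÷ 4 kcal/g = 282.4373 g.

282 g/day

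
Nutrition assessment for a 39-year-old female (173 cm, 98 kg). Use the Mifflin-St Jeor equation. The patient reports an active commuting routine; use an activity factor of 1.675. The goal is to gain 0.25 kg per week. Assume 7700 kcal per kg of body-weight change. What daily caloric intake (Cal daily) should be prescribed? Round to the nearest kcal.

Mifflin-St Jeor (female): BMR = 10(98) + 6.25(173) − 5(39) − 161 = 980 + 1081.25 − 195 − 161 = 1705.25 kcal/day.
TEE = 1705.25 × 1.675 = 2856.2938 kcal/day.
Required daily surplus = 0.25 × 7700 ÷ 7 = 275 kcal/day.
Target intake = 2856.2938 + 275 = 3131.2938 kcal/day.

3131 Cal daily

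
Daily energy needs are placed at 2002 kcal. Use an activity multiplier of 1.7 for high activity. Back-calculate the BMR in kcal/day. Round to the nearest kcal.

BMR = TEE ÷ activity factor = 2002 ÷ 1.7 = 1177.6471 kcal/day.

1178 kcal/day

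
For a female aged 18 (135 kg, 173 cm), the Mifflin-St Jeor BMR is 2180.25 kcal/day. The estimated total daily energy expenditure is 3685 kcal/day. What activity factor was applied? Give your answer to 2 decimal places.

Activity factor = TEE ÷ BMR = 3685 ÷ 2180.25 = 1.69.

1.69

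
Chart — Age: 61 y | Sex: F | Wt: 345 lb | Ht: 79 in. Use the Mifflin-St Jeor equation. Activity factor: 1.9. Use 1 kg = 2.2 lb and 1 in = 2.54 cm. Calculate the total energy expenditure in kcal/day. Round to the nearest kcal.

Convert to metric: weight = 345 ÷ 2.2 = 156.8182 kg; height = 79 × 2.54 = 200.66 cm.
Mifflin-St Jeor (female): BMR = 10(156.8182) + 6.25(200.66) − 5(61) − 161 = 1568.1818 + 1254.125 − 305 − 161 = 2356.3068 kcal/day.
TEE = BMR × activity factor = 2356.3068 × 1.9 = 4476.983 kcal/day.

4477 kcal/day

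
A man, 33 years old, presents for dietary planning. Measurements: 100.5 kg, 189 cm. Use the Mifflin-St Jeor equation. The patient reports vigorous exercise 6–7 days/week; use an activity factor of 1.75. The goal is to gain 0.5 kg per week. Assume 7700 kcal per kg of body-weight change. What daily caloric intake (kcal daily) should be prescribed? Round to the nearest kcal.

Mifflin-St Jeor (male): BMR = 10(100.5) + 6.25(189) − 5(33) + 5 = 1005 + 1181.25 − 165 + 5 = 2026.25 kcal/day.
TEE = 2026.25 × 1.75 = 3545.9375 kcal/day.
Required daily surplus = 0.5 × 7700 ÷ 7 = 550 kcal/day.
Target intake = 3545.9375 + 550 = 4095.9375 kcal/day.

4096 kcal daily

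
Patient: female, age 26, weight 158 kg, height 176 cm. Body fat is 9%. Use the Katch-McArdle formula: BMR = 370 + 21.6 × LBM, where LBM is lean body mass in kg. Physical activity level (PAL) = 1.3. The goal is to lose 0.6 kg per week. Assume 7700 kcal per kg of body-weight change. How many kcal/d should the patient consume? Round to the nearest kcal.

LBM = 158 × (1 − 0.09) = 143.78 kg. Katch-McArdle: BMR = 370 + 21.6 × 143.78 = 3475.648 kcal/day.
TEE = 3475.648 × 1.3 = 4518.3424 kcal/day.
Required daily deficit = 0.6 × 7700 ÷ 7 = 660 kcal/day.
Target intake = 4518.3424 − 660 = 3858.3424 kcal/day.

3858 kcal/d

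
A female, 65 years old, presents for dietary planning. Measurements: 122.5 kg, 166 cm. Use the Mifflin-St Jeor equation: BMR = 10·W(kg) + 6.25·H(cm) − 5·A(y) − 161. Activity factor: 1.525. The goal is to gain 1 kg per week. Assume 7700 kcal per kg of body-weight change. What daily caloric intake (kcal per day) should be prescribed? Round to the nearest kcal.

Mifflin-St Jeor (female): BMR = 10(122.5) + 6.25(166) − 5(65) − 161 = 1225 + 1037.5 − 325 − 161 = 1776.5 kcal/day.
TEE = 1776.5 × 1.525 = 2709.1625 kcal/day.
Required daily surplus = 1 × 7700 ÷ 7 = 1100 kcal/day.
Target intake = 2709.1625 + 1100 = 3809.1625 kcal/day.

3809 kcal per day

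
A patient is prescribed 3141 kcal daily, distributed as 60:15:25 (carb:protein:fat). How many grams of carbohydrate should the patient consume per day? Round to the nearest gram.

471 g/day

Carbohydrate energy = 60% × 3141 = 1884.6 kcal.
At 4 kcal/g: 1884.6 ÷ 4 = 471.15 g.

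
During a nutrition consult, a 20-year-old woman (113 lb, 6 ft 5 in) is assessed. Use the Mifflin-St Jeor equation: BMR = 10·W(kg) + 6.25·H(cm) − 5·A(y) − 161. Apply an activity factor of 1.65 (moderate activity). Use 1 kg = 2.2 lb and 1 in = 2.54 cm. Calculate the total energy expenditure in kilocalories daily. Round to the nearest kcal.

2434 kilocalories daily

Convert to metric: weight = 113 ÷ 2.2 = 51.3636 kg; height = (6×12 + 5) × 2.54 = 77 × 2.54 = 195.58 cm.
Mifflin-St Jeor (female): BMR = 10(51.3636) + 6.25(195.58) − 5(20) − 161 = 513.6364 + 1222.375 − 100 − 161 = 1475.0114 kcal/day.
TEE = BMR × activity factor = 1475.0114 × 1.65 = 2433.7688 kcal/day.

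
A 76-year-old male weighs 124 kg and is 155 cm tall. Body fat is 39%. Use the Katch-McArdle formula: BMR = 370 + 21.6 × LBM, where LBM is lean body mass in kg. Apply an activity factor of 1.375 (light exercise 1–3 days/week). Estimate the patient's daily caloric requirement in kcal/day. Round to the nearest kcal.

LBM = 124 × (1 − 0.39) = 75.64 kg. Katch-McArdle: BMR = 370 + 21.6 × 75.64 = 2003.824 kcal/day.
TEE = BMR × activity factor = 2003.824 × 1.375 = 2755.258 kcal/day.

2755 kcal/day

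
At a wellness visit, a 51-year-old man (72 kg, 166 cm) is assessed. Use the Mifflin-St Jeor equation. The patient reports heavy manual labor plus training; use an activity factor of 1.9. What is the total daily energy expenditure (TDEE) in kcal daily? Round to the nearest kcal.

Mifflin-St Jeor (male): BMR = 10(72) + 6.25(166) − 5(51) + 5 = 720 + 1037.5 − 255 + 5 = 1507.5 kcal/day.
TEE = BMR × activity factor = 1507.5 × 1.9 = 2864.25 kcal/day.

2864 kcal daily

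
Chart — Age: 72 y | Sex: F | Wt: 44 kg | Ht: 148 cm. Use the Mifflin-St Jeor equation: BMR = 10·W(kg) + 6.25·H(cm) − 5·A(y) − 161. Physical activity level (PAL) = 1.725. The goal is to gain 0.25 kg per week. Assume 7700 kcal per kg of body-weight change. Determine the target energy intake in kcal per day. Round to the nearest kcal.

1731 kcal per day

Mifflin-St Jeor (female): BMR = 10(44) + 6.25(148) − 5(72) − 161 = 440 + 925 − 360 − 161 = 844 kcal/day.
TEE = 844 × 1.725 = 1455.9 kcal/day.
Required daily surplus = 0.25 × 7700 ÷ 7 = 275 kcal/day.
Target intake = 1455.9 + 275 = 1730.9 kcal/day.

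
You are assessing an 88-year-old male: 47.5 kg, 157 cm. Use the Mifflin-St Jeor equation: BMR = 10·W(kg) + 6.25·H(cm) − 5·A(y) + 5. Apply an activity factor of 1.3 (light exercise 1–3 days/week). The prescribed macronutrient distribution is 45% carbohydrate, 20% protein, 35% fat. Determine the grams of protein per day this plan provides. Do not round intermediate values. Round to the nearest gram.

Mifflin-St Jeor (male): BMR = 10(47.5) + 6.25(157) − 5(88) + 5 = 475 + 981.25 − 440 + 5 = 1021.25 kcal/day.
TEE = 1021.25 × 1.3 = 1327.625 kcal/day.
Protein energy = 20% × 1327.625 = 265.525 kcal.
Protein = 265.525 ÷ 4 kcal/g = 66.3813 g.

66 g/day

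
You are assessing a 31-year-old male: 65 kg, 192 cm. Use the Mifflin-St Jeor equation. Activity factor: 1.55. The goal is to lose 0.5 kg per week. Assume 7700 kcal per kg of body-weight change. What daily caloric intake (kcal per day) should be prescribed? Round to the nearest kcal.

Mifflin-St Jeor (male): BMR = 10(65) + 6.25(192) − 5(31) + 5 = 650 + 1200 − 155 + 5 = 1700 kcal/day.
TEE = 1700 × 1.55 = 2635 kcal/day.
Required daily deficit = 0.5 × 7700 ÷ 7 = 550 kcal/day.
Target intake = 2635 − 550 = 2085 kcal/day.

2085 kcal per day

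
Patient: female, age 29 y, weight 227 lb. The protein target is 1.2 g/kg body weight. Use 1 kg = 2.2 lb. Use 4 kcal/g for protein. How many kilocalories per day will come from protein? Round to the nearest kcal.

495 kcal/day

Weight in kg = 227 ÷ 2.2 = 103.1818 kg.
Protein = 1.2 g/kg × 103.1818 kg = 123.8182 g/day.
Protein energy = 123.8182 g × 4 kcal/g = 495.2727 kcal/day.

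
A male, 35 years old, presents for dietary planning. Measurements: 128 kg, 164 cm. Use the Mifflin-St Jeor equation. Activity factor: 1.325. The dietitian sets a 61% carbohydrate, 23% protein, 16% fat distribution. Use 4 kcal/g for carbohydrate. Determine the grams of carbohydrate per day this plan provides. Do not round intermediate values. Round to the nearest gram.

Mifflin-St Jeor (male): BMR = 10(128) + 6.25(164) − 5(35) + 5 = 1280 + 1025 − 175 + 5 = 2135 kcal/day.
TEE = 2135 × 1.325 = 2828.875 kcal/day.
Carbohydrate energy = 61% × 2828.875 = 1725.6138 kcal.
Carbohydrate = 1725.6138 ÷ 4 kcal/g = 431.4034 g.

431 g/day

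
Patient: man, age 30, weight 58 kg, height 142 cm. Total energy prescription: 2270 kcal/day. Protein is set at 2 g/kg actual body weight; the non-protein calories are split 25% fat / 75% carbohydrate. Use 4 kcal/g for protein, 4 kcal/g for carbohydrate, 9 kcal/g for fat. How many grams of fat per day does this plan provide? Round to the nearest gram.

50 g/day

Protein = 2 × 58 = 116 g → 116 × 4 = 464 kcal.
Non-protein calories = 2270 − 464 = 1806 kcal.
Fat: 25% × 1806 = 451.5 kcal; carbohydrate: 1354.5 kcal.
Fat: 451.5 kcal ÷ 9 kcal/g = 50.1667 g.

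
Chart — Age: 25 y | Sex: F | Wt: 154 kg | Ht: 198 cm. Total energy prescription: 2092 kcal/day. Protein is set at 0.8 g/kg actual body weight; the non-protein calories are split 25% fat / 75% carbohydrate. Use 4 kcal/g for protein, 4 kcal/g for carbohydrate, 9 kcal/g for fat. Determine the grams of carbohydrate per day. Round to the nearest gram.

300 g/day

Protein = 0.8 × 154 = 123.2 g → 123.2 × 4 = 492.8 kcal.
Non-protein calories = 2092 − 492.8 = 1599.2 kcal.
Fat: 25% × 1599.2 = 399.8 kcal; carbohydrate: 1199.4 kcal.
Carbohydrate: 1199.4 kcal ÷ 4 kcal/g = 299.85 g.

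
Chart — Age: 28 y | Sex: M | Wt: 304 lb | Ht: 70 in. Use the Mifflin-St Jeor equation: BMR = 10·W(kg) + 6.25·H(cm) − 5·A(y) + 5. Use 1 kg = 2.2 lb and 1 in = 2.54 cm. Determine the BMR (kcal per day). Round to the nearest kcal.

Convert to metric: weight = 304 ÷ 2.2 = 138.1818 kg; height = 70 × 2.54 = 177.8 cm.
Mifflin-St Jeor (male): BMR = 10(138.1818) + 6.25(177.8) − 5(28) + 5 = 1381.8182 + 1111.25 − 140 + 5 = 2358.0682 kcal/day.

2358 kcal per day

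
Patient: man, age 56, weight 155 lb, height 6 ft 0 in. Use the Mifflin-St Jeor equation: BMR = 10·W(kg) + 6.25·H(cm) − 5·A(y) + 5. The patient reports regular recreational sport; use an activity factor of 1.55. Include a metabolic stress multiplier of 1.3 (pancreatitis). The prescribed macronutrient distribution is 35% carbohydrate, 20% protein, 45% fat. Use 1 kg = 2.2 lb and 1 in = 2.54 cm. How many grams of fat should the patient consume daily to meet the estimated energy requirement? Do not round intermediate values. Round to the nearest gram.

Convert to metric: weight = 155 ÷ 2.2 = 70.4545 kg; height = (6×12 + 0) × 2.54 = 72 × 2.54 = 182.88 cm.
Mifflin-St Jeor (male): BMR = 10(70.4545) + 6.25(182.88) − 5(56) + 5 = 704.5455 + 1143 − 280 + 5 = 1572.5455 kcal/day.
TEE = 1572.5455 × 1.55 = 2437.4455 kcal/day.
With stress factor 1.3: 2437.4455 × 1.3 = 3168.6791 kcal/day.
Fat energy = 45% × 3168.6791 = 1425.9056 kcal.
Fat = 1425.9056 ÷ 9 kcal/g = 158.434 g.

158 g/day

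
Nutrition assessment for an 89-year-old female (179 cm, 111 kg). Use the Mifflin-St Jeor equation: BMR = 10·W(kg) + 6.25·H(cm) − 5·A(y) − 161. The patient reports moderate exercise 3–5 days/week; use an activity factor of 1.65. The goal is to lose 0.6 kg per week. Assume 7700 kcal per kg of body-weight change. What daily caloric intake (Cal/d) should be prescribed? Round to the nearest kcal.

Mifflin-St Jeor (female): BMR = 10(111) + 6.25(179) − 5(89) − 161 = 1110 + 1118.75 − 445 − 161 = 1622.75 kcal/day.
TEE = 1622.75 × 1.65 = 2677.5375 kcal/day.
Required daily deficit = 0.6 × 7700 ÷ 7 = 660 kcal/day.
Target intake = 2677.5375 − 660 = 2017.5375 kcal/day.

2018 Cal/d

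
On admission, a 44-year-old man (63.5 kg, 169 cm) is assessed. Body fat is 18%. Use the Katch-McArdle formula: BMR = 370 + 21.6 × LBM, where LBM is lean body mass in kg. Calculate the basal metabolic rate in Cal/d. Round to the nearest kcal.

LBM = 63.5 × (1 − 0.18) = 52.07 kg. Katch-McArdle: BMR = 370 + 21.6 × 52.07 = 1494.712 kcal/day.

1495 Cal/d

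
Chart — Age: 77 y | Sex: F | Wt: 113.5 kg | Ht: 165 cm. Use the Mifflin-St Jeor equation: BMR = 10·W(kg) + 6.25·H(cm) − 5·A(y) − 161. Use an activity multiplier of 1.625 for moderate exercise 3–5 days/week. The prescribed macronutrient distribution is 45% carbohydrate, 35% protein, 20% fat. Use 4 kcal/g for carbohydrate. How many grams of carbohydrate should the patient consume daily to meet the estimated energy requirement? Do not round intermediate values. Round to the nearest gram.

Mifflin-St Jeor (female): BMR = 10(113.5) + 6.25(165) − 5(77) − 161 = 1135 + 1031.25 − 385 − 161 = 1620.25 kcal/day.
TEE = 1620.25 × 1.625 = 2632.9063 kcal/day.
Carbohydrate energy = 45% × 2632.9063 = 1184.8078 kcal.
Carbohydrate = 1184.8078 ÷ 4 kcal/g = 296.202 g.

296 g/day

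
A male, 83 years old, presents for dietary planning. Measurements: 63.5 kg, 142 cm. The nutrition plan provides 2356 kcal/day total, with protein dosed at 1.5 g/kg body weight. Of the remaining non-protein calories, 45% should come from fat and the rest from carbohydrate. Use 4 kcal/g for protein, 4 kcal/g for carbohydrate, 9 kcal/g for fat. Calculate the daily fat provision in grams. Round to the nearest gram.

Protein = 1.5 × 63.5 = 95.25 g → 95.25 × 4 = 381 kcal.
Non-protein calories = 2356 − 381 = 1975 kcal.
Fat: 45% × 1975 = 888.75 kcal; carbohydrate: 1086.25 kcal.
Fat: 888.75 kcal ÷ 9 kcal/g = 98.75 g.

99 g/day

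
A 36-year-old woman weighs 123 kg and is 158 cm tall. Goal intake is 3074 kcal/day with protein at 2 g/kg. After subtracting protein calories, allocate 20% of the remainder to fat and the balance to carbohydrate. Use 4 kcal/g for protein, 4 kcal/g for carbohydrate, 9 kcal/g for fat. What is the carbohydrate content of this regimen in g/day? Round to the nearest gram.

Protein = 2 × 123 = 246 g → 246 × 4 = 984 kcal.
Non-protein calories = 3074 − 984 = 2090 kcal.
Fat: 20% × 2090 = 418 kcal; carbohydrate: 1672 kcal.
Carbohydrate: 1672 kcal ÷ 4 kcal/g = 418 g.

418 g/day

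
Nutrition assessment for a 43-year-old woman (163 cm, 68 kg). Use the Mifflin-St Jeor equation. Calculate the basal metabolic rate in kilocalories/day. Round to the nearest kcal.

Mifflin-St Jeor (female): BMR = 10(68) + 6.25(163) − 5(43) − 161 = 680 + 1018.75 − 215 − 161 = 1322.75 kcal/day.

1323 kilocalories/day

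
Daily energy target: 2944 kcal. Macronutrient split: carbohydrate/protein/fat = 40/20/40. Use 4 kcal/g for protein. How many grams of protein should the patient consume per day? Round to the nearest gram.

Protein energy = 20% × 2944 = 588.8 kcal.
At 4 kcal/g: 588.8 ÷ 4 = 147.2 g.

147 g/day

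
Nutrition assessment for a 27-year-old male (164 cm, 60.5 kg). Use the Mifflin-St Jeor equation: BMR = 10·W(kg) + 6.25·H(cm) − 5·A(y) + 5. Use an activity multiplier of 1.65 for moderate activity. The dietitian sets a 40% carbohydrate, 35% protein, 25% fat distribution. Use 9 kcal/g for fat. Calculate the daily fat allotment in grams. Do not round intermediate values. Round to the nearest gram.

Mifflin-St Jeor (male): BMR = 10(60.5) + 6.25(164) − 5(27) + 5 = 605 + 1025 − 135 + 5 = 1500 kcal/day.
TEE = 1500 × 1.65 = 2475 kcal/day.
Fat energy = 25% × 2475 = 618.75 kcal.
Fat = 618.75 ÷ 9 kcal/g = 68.75 g.

69 g/day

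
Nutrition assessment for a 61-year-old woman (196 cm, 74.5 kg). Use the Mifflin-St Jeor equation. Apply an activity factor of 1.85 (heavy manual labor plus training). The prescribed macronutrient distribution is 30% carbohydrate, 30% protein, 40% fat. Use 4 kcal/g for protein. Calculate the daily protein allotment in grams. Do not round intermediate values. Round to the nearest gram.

Mifflin-St Jeor (female): BMR = 10(74.5) + 6.25(196) − 5(61) − 161 = 745 + 1225 − 305 − 161 = 1504 kcal/day.
TEE = 1504 × 1.85 = 2782.4 kcal/day.
Protein energy = 30% × 2782.4 = 834.72 kcal.
Protein = 834.72 ÷ 4 kcal/g = 208.68 g.

209 g/day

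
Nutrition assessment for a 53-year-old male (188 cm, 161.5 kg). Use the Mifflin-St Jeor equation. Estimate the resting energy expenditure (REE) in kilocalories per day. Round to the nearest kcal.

Mifflin-St Jeor (male): BMR = 10(161.5) + 6.25(188) − 5(53) + 5 = 1615 + 1175 − 265 + 5 = 2530 kcal/day.

2530 kilocalories per day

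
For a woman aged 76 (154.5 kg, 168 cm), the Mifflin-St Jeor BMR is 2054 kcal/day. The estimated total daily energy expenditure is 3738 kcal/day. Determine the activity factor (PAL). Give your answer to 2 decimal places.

Activity factor = TEE ÷ BMR = 3738 ÷ 2054 = 1.82.

1.82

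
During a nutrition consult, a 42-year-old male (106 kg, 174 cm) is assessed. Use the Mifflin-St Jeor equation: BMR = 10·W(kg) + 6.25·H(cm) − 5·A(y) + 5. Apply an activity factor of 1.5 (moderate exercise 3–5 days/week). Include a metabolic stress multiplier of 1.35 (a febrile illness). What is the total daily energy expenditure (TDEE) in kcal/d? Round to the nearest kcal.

Mifflin-St Jeor (male): BMR = 10(106) + 6.25(174) − 5(42) + 5 = 1060 + 1087.5 − 210 + 5 = 1942.5 kcal/day.
TEE = BMR × activity factor = 1942.5 × 1.5 = 2913.75 kcal/day.
Apply stress factor: 2913.75 × 1.35 = 3933.5625 kcal/day.

3934 kcal/d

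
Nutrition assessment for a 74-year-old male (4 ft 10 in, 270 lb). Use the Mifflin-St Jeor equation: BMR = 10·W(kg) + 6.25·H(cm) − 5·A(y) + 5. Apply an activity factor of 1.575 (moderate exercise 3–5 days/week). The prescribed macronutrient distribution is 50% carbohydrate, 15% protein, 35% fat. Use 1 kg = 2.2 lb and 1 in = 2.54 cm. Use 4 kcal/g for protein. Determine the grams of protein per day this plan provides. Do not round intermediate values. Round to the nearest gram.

Convert to metric: weight = 270 ÷ 2.2 = 122.7273 kg; height = (4×12 + 10) × 2.54 = 58 × 2.54 = 147.32 cm.
Mifflin-St Jeor (male): BMR = 10(122.7273) + 6.25(147.32) − 5(74) + 5 = 1227.2727 + 920.75 − 370 + 5 = 1783.0227 kcal/day.
TEE = 1783.0227 × 1.575 = 2808.2608 kcal/day.
Protein energy = 15% × 2808.2608 = 421.2391 kcal.
Protein = 421.2391 ÷ 4 kcal/g = 105.3098 g.

105 g/day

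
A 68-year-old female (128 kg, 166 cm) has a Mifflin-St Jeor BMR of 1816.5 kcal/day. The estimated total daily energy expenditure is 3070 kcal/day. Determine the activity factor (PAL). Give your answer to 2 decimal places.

Activity factor = TEE ÷ BMR = 3070 ÷ 1816.5 = 1.69.

1.69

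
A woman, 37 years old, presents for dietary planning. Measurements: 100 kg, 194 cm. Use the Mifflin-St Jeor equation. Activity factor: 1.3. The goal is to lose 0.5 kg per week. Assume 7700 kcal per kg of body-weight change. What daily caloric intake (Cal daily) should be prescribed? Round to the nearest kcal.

1876 Cal daily

Mifflin-St Jeor (female): BMR = 10(100) + 6.25(194) − 5(37) − 161 = 1000 + 1212.5 − 185 − 161 = 1866.5 kcal/day.
TEE = 1866.5 × 1.3 = 2426.45 kcal/day.
Required daily deficit = 0.5 × 7700 ÷ 7 = 550 kcal/day.
Target intake = 2426.45 − 550 = 1876.45 kcal/day.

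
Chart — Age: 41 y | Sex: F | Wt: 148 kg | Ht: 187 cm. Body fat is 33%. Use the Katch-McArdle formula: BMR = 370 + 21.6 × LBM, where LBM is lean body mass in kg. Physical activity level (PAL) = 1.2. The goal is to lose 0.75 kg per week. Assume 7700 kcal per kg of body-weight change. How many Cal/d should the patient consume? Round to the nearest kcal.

2189 Cal/d

LBM = 148 × (1 − 0.33) = 99.16 kg. Katch-McArdle: BMR = 370 + 21.6 × 99.16 = 2511.856 kcal/day.
TEE = 2511.856 × 1.2 = 3014.2272 kcal/day.
Required daily deficit = 0.75 × 7700 ÷ 7 = 825 kcal/day.
Target intake = 3014.2272 − 825 = 2189.2272 kcal/day.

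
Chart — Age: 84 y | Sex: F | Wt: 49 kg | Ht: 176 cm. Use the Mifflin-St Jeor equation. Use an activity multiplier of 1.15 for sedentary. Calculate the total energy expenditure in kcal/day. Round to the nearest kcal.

1160 kcal/day

Mifflin-St Jeor (female): BMR = 10(49) + 6.25(176) − 5(84) − 161 = 490 + 1100 − 420 − 161 = 1009 kcal/day.
TEE = BMR × activity factor = 1009 × 1.15 = 1160.35 kcal/day.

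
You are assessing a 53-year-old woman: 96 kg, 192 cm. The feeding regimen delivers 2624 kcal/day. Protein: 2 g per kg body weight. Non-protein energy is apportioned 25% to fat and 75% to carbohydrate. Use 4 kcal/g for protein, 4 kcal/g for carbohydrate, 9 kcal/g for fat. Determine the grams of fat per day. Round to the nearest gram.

Protein = 2 × 96 = 192 g → 192 × 4 = 768 kcal.
Non-protein calories = 2624 − 768 = 1856 kcal.
Fat: 25% × 1856 = 464 kcal; carbohydrate: 1392 kcal.
Fat: 464 kcal ÷ 9 kcal/g = 51.5556 g.

52 g/day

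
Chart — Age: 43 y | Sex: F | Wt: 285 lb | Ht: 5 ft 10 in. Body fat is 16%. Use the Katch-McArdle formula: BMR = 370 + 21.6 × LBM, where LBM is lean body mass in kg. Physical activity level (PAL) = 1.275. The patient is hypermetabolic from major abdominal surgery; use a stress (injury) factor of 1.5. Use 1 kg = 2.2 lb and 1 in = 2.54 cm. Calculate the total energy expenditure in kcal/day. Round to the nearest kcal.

5203 kcal/day

Convert to metric: weight = 285 ÷ 2.2 = 129.5455 kg; height = (5×12 + 10) × 2.54 = 70 × 2.54 = 177.8 cm.
LBM = 129.5455 × (1 − 0.16) = 108.8182 kg. Katch-McArdle: BMR = 370 + 21.6 × 108.8182 = 2720.4727 kcal/day.
TEE = BMR × activity factor = 2720.4727 × 1.275 = 3468.6027 kcal/day.
Apply stress factor: 3468.6027 × 1.5 = 5202.9041 kcal/day.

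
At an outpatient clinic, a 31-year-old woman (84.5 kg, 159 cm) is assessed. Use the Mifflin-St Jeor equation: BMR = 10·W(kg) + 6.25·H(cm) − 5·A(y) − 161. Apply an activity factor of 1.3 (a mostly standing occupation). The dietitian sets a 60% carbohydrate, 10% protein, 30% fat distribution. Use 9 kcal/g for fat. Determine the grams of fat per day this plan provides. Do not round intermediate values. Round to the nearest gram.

Mifflin-St Jeor (female): BMR = 10(84.5) + 6.25(159) − 5(31) − 161 = 845 + 993.75 − 155 − 161 = 1522.75 kcal/day.
TEE = 1522.75 × 1.3 = 1979.575 kcal/day.
Fat energy = 30% × 1979.575 = 593.8725 kcal.
Fat = 593.8725 ÷ 9 kcal/g = 65.9858 g.

66 g/day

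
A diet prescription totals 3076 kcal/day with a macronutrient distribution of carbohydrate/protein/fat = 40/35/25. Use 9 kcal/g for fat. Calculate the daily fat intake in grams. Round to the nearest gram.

Fat energy = 25% × 3076 = 769 kcal.
At 9 kcal/g: 769 ÷ 9 = 85.4444 g.

85 g/day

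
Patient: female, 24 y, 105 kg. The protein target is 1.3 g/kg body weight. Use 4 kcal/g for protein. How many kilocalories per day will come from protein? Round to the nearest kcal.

546 kcal/day

Protein = 1.3 g/kg × 105 kg = 136.5 g/day.
Protein energy = 136.5 g × 4 kcal/g = 546 kcal/day.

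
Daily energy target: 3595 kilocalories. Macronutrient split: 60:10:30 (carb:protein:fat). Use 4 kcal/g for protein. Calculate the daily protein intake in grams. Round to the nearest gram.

Protein energy = 10% × 3595 = 359.5 kcal.
At 4 kcal/g: 359.5 ÷ 4 = 89.875 g.

90 g/day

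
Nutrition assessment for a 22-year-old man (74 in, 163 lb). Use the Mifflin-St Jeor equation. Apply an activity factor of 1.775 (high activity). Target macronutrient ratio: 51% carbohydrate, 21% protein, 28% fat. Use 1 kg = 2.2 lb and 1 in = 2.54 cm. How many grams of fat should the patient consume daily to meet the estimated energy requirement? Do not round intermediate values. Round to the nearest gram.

100 g/day

Convert to metric: weight = 163 ÷ 2.2 = 74.0909 kg; height = 74 × 2.54 = 187.96 cm.
Mifflin-St Jeor (male): BMR = 10(74.0909) + 6.25(187.96) − 5(22) + 5 = 740.9091 + 1174.75 − 110 + 5 = 1810.6591 kcal/day.
TEE = 1810.6591 × 1.775 = 3213.9199 kcal/day.
Fat energy = 28% × 3213.9199 = 899.8976 kcal.
Fat = 899.8976 ÷ 9 kcal/g = 99.9886 g.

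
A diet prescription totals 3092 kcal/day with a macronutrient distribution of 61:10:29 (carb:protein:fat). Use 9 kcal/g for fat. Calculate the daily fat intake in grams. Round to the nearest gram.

100 g/day

Fat energy = 29% × 3092 = 896.68 kcal.
At 9 kcal/g: 896.68 ÷ 9 = 99.6311 g.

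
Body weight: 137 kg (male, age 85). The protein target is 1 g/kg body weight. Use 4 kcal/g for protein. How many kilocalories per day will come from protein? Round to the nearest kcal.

Protein = 1 g/kg × 137 kg = 137 g/day.
Protein energy = 137 g × 4 kcal/g = 548 kcal/day.

548 kcal/day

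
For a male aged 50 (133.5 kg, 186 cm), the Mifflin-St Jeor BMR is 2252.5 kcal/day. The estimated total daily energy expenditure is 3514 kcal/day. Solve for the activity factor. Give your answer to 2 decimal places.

Activity factor = TEE ÷ BMR = 3514 ÷ 2252.5 = 1.56.

1.56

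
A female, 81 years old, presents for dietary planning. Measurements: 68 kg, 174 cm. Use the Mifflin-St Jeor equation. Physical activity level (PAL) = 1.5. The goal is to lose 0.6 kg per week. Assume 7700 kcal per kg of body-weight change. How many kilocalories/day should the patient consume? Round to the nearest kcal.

1142 kilocalories/day

Mifflin-St Jeor (female): BMR = 10(68) + 6.25(174) − 5(81) − 161 = 680 + 1087.5 − 405 − 161 = 1201.5 kcal/day.
TEE = 1201.5 × 1.5 = 1802.25 kcal/day.
Required daily deficit = 0.6 × 7700 ÷ 7 = 660 kcal/day.
Target intake = 1802.25 − 660 = 1142.25 kcal/day.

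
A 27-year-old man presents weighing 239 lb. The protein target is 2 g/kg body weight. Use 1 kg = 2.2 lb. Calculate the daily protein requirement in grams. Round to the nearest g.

Weight in kg = 239 ÷ 2.2 = 108.6364 kg.
Protein = 2 g/kg × 108.6364 kg = 217.2727 g/day.

217 g/day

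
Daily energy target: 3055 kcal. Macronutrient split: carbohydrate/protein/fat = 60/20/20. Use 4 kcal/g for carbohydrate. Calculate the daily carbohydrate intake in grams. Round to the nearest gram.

458 g/day

Carbohydrate energy = 60% × 3055 = 1833 kcal.
At 4 kcal/g: 1833 ÷ 4 = 458.25 g.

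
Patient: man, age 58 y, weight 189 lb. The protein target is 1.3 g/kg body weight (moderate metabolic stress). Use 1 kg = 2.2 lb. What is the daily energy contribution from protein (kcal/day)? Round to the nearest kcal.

Weight in kg = 189 ÷ 2.2 = 85.9091 kg.
Protein = 1.3 g/kg × 85.9091 kg = 111.6818 g/day.
Protein energy = 111.6818 g × 4 kcal/g = 446.7273 kcal/day.

447 kcal/day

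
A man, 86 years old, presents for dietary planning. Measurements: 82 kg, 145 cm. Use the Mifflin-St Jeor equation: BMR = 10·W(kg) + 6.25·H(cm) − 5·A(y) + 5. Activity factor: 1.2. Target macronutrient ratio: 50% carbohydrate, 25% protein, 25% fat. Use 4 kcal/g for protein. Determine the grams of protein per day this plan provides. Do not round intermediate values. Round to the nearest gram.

98 g/day

Mifflin-St Jeor (male): BMR = 10(82) + 6.25(145) − 5(86) + 5 = 820 + 906.25 − 430 + 5 = 1301.25 kcal/day.
TEE = 1301.25 × 1.2 = 1561.5 kcal/day.
Protein energy = 25% × 1561.5 = 390.375 kcal.
Protein = 390.375 ÷ 4 kcal/g = 97.5938 g.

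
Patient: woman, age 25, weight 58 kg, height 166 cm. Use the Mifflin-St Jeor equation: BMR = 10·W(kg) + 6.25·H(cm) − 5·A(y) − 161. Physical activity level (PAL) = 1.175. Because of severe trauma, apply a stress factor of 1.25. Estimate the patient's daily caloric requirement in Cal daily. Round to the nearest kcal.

Mifflin-St Jeor (female): BMR = 10(58) + 6.25(166) − 5(25) − 161 = 580 + 1037.5 − 125 − 161 = 1331.5 kcal/day.
TEE = BMR × activity factor = 1331.5 × 1.175 = 1564.5125 kcal/day.
Apply stress factor: 1564.5125 × 1.25 = 1955.6406 kcal/day.

1956 Cal daily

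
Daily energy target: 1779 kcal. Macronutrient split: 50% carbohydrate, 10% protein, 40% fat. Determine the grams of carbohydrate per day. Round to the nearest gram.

Carbohydrate energy = 50% × 1779 = 889.5 kcal.
At 4 kcal/g: 889.5 ÷ 4 = 222.375 g.

222 g/day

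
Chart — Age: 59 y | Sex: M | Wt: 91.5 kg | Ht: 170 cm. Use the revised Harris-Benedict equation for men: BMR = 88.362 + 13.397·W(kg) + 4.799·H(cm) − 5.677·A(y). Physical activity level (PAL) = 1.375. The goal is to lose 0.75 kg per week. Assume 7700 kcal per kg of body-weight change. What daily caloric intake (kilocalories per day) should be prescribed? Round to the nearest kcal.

1643 kilocalories per day

Harris-Benedict: BMR = 88.362 + 13.397(91.5) + 4.799(170) − 5.677(59) = 1795.0745 kcal/day.
TEE = 1795.0745 × 1.375 = 2468.2274 kcal/day.
Required daily deficit = 0.75 × 7700 ÷ 7 = 825 kcal/day.
Target intake = 2468.2274 − 825 = 1643.2274 kcal/day.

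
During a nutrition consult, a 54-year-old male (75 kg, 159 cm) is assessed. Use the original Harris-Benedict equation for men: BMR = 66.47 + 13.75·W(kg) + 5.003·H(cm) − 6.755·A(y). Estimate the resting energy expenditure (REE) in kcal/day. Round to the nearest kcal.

1528 kcal/day

Harris-Benedict: BMR = 66.47 + 13.75(75) + 5.003(159) − 6.755(54) = 1528.427 kcal/day.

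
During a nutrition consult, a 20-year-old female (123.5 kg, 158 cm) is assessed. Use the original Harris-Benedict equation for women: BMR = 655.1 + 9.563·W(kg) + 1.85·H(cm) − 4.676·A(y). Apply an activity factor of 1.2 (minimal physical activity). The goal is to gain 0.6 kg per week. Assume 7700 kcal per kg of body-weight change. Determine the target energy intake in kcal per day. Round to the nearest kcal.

3102 kcal per day

Harris-Benedict: BMR = 655.1 + 9.563(123.5) + 1.85(158) − 4.676(20) = 2034.9105 kcal/day.
TEE = 2034.9105 × 1.2 = 2441.8926 kcal/day.
Required daily surplus = 0.6 × 7700 ÷ 7 = 660 kcal/day.
Target intake = 2441.8926 + 660 = 3101.8926 kcal/day.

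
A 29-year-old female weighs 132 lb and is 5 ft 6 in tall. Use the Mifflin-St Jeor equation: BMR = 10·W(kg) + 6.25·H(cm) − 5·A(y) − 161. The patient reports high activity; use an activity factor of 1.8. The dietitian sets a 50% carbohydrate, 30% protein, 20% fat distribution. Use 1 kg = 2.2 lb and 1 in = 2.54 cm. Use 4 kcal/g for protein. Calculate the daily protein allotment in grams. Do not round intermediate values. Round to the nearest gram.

Convert to metric: weight = 132 ÷ 2.2 = 60 kg; height = (5×12 + 6) × 2.54 = 66 × 2.54 = 167.64 cm.
Mifflin-St Jeor (female): BMR = 10(60) + 6.25(167.64) − 5(29) − 161 = 600 + 1047.75 − 145 − 161 = 1341.75 kcal/day.
TEE = 1341.75 × 1.8 = 2415.15 kcal/day.
Protein energy = 30% × 2415.15 = 724.545 kcal.
Protein = 724.545 ÷ 4 kcal/g = 181.1363 g.

181 g/day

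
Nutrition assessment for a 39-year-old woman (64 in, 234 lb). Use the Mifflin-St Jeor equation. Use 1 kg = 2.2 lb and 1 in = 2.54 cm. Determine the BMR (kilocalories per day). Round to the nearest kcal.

Convert to metric: weight = 234 ÷ 2.2 = 106.3636 kg; height = 64 × 2.54 = 162.56 cm.
Mifflin-St Jeor (female): BMR = 10(106.3636) + 6.25(162.56) − 5(39) − 161 = 1063.6364 + 1016 − 195 − 161 = 1723.6364 kcal/day.

1724 kilocalories per day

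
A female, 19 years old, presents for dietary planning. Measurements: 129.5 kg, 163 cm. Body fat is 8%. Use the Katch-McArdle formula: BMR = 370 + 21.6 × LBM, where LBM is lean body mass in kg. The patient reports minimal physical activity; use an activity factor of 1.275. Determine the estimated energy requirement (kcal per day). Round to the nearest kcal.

LBM = 129.5 × (1 − 0.08) = 119.14 kg. Katch-McArdle: BMR = 370 + 21.6 × 119.14 = 2943.424 kcal/day.
TEE = BMR × activity factor = 2943.424 × 1.275 = 3752.8656 kcal/day.

3753 kcal per day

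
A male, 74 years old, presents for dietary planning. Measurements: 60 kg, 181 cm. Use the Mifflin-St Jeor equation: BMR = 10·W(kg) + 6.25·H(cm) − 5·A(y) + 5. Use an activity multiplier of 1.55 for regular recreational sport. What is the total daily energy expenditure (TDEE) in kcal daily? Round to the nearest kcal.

2118 kcal daily

Mifflin-St Jeor (male): BMR = 10(60) + 6.25(181) − 5(74) + 5 = 600 + 1131.25 − 370 + 5 = 1366.25 kcal/day.
TEE = BMR × activity factor = 1366.25 × 1.55 = 2117.6875 kcal/day.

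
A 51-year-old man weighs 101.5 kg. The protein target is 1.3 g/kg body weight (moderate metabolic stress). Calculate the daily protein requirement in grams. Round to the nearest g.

132 g/day

Protein = 1.3 g/kg × 101.5 kg = 131.95 g/day.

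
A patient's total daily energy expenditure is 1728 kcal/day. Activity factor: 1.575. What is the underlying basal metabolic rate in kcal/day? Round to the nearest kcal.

1097 kcal/day

BMR = TEE ÷ activity factor = 1728 ÷ 1.575 = 1097.1429 kcal/day.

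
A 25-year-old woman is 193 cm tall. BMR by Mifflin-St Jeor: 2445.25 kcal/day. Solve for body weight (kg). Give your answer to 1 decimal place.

152.5 kg

2445.25 = 10·W + 6.25(193) − 5(25) − 161
10·W = 2445.25 − 920.25 = 1525, so W = 152.5 kg.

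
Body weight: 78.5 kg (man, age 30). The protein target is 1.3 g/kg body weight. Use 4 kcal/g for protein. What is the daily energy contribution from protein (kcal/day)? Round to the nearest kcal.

Protein = 1.3 g/kg × 78.5 kg = 102.05 g/day.
Protein energy = 102.05 g × 4 kcal/g = 408.2 kcal/day.

408 kcal/day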